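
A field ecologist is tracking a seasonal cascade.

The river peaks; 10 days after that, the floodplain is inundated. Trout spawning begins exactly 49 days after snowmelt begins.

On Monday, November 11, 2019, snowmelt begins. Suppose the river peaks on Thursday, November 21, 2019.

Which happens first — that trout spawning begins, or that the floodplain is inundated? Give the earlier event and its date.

The floodplain is inundated — Sunday, December 1, 2019

Snowmelt begins: Nov 11, 2019.
Trout spawning begins: Nov 11, 2019 + 49 days = Dec 30, 2019.
The river peaks: Nov 21, 2019.
The floodplain is inundated: Nov 21, 2019 + 10 days = Dec 1, 2019.
Comparing: trout spawning begins on Dec 30, 2019 vs the floodplain is inundated on Dec 1, 2019. Earlier: the floodplain is inundated.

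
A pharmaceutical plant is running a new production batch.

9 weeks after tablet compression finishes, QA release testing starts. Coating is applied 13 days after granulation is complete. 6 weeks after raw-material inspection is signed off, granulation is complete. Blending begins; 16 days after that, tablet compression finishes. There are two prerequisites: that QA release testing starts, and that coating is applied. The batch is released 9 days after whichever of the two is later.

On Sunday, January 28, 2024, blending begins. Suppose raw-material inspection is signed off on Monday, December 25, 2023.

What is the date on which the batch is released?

Thursday, April 25, 2024

Blending begins: Jan 28, 2024.
Tablet compression finishes: Jan 28, 2024 + 16 days = Feb 13, 2024.
QA release testing starts: Feb 13, 2024 + 9 weeks = Apr 16, 2024.
Raw-material inspection is signed off: Dec 25, 2023.
Granulation is complete: Dec 25, 2023 + 6 weeks = Feb 5, 2024.
Coating is applied: Feb 5, 2024 + 13 days = Feb 18, 2024.
Both prerequisites met — QA release testing starts (Apr 16, 2024), coating is applied (Feb 18, 2024); the later is Apr 16, 2024.
The batch is released: Apr 16, 2024 + 9 days = Apr 25, 2024.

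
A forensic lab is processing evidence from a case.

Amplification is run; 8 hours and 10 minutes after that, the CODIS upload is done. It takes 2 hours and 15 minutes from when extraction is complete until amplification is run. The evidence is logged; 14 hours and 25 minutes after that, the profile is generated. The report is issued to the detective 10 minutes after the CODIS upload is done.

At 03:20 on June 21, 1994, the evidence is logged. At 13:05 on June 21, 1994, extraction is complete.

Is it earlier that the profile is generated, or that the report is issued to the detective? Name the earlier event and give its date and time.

The profile is generated — 17:45 on June 21, 1994

The evidence is logged: 03:20 Jun 21, 1994.
The profile is generated: 03:20 Jun 21, 1994 + 14h25m = 17:45 Jun 21, 1994.
Extraction is complete: 13:05 Jun 21, 1994.
Amplification is run: 13:05 Jun 21, 1994 + 2h15m = 15:20 Jun 21, 1994.
The CODIS upload is done: 15:20 Jun 21, 1994 + 8h10m = 23:30 Jun 21, 1994.
The report is issued to the detective: 23:30 Jun 21, 1994 + 10m = 23:40 Jun 21, 1994.
Comparing: the profile is generated at 17:45 Jun 21, 1994 vs the report is issued to the detective at 23:40 Jun 21, 1994. Earlier: the profile is generated.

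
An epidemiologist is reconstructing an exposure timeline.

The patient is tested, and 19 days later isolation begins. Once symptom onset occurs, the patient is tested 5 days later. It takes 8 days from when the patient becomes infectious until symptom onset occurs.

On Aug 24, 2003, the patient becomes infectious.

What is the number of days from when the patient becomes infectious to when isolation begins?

Causal path: the patient becomes infectious → symptom onset occurs → the patient is tested → isolation begins.
Total delay along the path: 8 + 5 + 19 = 32 days.

32 days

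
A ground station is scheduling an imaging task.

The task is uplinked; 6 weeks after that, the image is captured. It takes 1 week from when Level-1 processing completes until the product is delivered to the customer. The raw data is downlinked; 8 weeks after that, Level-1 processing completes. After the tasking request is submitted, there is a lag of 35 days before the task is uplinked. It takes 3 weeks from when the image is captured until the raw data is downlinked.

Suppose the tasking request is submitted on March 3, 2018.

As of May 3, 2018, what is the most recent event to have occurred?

The tasking request is submitted: Mar 3, 2018.
The task is uplinked: Mar 3, 2018 + 35 days = Apr 7, 2018.
The image is captured: Apr 7, 2018 + 6 weeks = May 19, 2018.
The raw data is downlinked: May 19, 2018 + 3 weeks = Jun 9, 2018.
Level-1 processing completes: Jun 9, 2018 + 8 weeks = Aug 4, 2018.
The product is delivered to the customer: Aug 4, 2018 + 1 week = Aug 11, 2018.
May 3, 2018 falls between when the task is uplinked (Apr 7, 2018) and when the image is captured (May 19, 2018).

The task is uplinked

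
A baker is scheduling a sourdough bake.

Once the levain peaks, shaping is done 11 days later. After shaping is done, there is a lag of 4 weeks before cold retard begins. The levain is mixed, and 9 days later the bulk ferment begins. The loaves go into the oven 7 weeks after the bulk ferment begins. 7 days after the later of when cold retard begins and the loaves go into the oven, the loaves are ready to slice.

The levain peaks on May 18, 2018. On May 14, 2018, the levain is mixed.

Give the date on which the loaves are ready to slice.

July 18, 2018

The levain peaks: May 18, 2018.
Shaping is done: May 18, 2018 + 11 days = May 29, 2018.
Cold retard begins: May 29, 2018 + 4 weeks = Jun 26, 2018.
The levain is mixed: May 14, 2018.
The bulk ferment begins: May 14, 2018 + 9 days = May 23, 2018.
The loaves go into the oven: May 23, 2018 + 7 weeks = Jul 11, 2018.
Both prerequisites met — cold retard begins (Jun 26, 2018), the loaves go into the oven (Jul 11, 2018); the later is Jul 11, 2018.
The loaves are ready to slice: Jul 11, 2018 + 7 days = Jul 18, 2018.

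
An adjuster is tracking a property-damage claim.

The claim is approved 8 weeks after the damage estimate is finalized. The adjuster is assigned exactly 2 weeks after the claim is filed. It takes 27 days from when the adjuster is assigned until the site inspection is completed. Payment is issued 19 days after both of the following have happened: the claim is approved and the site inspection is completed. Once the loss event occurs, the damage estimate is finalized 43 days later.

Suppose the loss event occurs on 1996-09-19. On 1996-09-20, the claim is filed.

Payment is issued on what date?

1997-01-15

The loss event occurs: Sep 19, 1996.
The damage estimate is finalized: Sep 19, 1996 + 43 days = Nov 1, 1996.
The claim is approved: Nov 1, 1996 + 8 weeks = Dec 27, 1996.
The claim is filed: Sep 20, 1996.
The adjuster is assigned: Sep 20, 1996 + 2 weeks = Oct 4, 1996.
The site inspection is completed: Oct 4, 1996 + 27 days = Oct 31, 1996.
Both prerequisites met — the claim is approved (Dec 27, 1996), the site inspection is completed (Oct 31, 1996); the later is Dec 27, 1996.
Payment is issued: Dec 27, 1996 + 19 days = Jan 15, 1997.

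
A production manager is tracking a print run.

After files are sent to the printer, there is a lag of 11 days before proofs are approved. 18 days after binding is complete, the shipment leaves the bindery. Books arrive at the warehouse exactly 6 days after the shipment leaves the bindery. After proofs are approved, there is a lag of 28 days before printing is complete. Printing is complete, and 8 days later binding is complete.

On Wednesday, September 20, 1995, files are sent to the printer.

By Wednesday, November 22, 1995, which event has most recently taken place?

Files are sent to the printer: Sep 20, 1995.
Proofs are approved: Sep 20, 1995 + 11 days = Oct 1, 1995.
Printing is complete: Oct 1, 1995 + 28 days = Oct 29, 1995.
Binding is complete: Oct 29, 1995 + 8 days = Nov 6, 1995.
The shipment leaves the bindery: Nov 6, 1995 + 18 days = Nov 24, 1995.
Books arrive at the warehouse: Nov 24, 1995 + 6 days = Nov 30, 1995.
Nov 22, 1995 falls between when binding is complete (Nov 6, 1995) and when the shipment leaves the bindery (Nov 24, 1995).

Binding is complete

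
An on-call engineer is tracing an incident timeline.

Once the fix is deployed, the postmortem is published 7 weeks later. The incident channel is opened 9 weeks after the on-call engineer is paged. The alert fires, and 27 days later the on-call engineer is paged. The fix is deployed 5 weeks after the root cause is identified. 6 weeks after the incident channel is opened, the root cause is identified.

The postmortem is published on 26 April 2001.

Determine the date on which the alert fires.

The postmortem is published: Apr 26, 2001.
The fix is deployed: Apr 26, 2001 − 7 weeks = Mar 8, 2001.
The root cause is identified: Mar 8, 2001 − 5 weeks = Feb 1, 2001.
The incident channel is opened: Feb 1, 2001 − 6 weeks = Dec 21, 2000.
The on-call engineer is paged: Dec 21, 2000 − 9 weeks = Oct 19, 2000.
The alert fires: Oct 19, 2000 − 27 days = Sep 22, 2000.

22 September 2000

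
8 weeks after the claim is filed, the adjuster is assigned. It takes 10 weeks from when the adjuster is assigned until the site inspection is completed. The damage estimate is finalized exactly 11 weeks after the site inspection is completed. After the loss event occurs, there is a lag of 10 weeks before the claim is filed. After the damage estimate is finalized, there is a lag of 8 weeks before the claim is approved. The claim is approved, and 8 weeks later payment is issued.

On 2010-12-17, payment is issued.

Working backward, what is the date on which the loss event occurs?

2009-11-27

Payment is issued: Dec 17, 2010.
The claim is approved: Dec 17, 2010 − 8 weeks = Oct 22, 2010.
The damage estimate is finalized: Oct 22, 2010 − 8 weeks = Aug 27, 2010.
The site inspection is completed: Aug 27, 2010 − 11 weeks = Jun 11, 2010.
The adjuster is assigned: Jun 11, 2010 − 10 weeks = Apr 2, 2010.
The claim is filed: Apr 2, 2010 − 8 weeks = Feb 5, 2010.
The loss event occurs: Feb 5, 2010 − 10 weeks = Nov 27, 2009.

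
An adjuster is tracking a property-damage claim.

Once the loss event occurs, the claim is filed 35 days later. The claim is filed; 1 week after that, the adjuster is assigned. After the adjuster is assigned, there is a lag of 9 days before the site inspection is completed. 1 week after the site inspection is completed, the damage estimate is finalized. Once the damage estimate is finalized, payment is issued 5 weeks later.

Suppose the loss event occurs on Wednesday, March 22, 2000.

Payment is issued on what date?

Friday, June 23, 2000

The loss event occurs: Mar 22, 2000.
The claim is filed: Mar 22, 2000 + 35 days = Apr 26, 2000.
The adjuster is assigned: Apr 26, 2000 + 1 week = May 3, 2000.
The site inspection is completed: May 3, 2000 + 9 days = May 12, 2000.
The damage estimate is finalized: May 12, 2000 + 1 week = May 19, 2000.
Payment is issued: May 19, 2000 + 5 weeks = Jun 23, 2000.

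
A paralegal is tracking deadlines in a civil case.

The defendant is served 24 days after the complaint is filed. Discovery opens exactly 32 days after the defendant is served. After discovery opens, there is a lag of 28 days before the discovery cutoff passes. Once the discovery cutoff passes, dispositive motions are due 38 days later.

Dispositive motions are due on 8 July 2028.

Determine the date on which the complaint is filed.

Dispositive motions are due: Jul 8, 2028.
The discovery cutoff passes: Jul 8, 2028 − 38 days = May 31, 2028.
Discovery opens: May 31, 2028 − 28 days = May 3, 2028.
The defendant is served: May 3, 2028 − 32 days = Apr 1, 2028.
The complaint is filed: Apr 1, 2028 − 24 days = Mar 8, 2028.

8 March 2028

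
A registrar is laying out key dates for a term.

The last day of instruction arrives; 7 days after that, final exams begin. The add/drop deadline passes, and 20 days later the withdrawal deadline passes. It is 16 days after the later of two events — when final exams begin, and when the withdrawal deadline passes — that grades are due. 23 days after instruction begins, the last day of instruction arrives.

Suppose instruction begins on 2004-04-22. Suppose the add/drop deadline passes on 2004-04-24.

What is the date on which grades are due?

2004-06-07

Instruction begins: Apr 22, 2004.
The last day of instruction arrives: Apr 22, 2004 + 23 days = May 15, 2004.
Final exams begin: May 15, 2004 + 7 days = May 22, 2004.
The add/drop deadline passes: Apr 24, 2004.
The withdrawal deadline passes: Apr 24, 2004 + 20 days = May 14, 2004.
Both prerequisites met — final exams begin (May 22, 2004), the withdrawal deadline passes (May 14, 2004); the later is May 22, 2004.
Grades are due: May 22, 2004 + 16 days = Jun 7, 2004.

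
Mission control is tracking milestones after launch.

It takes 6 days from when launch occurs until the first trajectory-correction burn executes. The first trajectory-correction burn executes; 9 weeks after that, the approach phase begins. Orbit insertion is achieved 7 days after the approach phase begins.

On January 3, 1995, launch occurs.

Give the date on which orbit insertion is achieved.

Launch occurs: Jan 3, 1995.
The first trajectory-correction burn executes: Jan 3, 1995 + 6 days = Jan 9, 1995.
The approach phase begins: Jan 9, 1995 + 9 weeks = Mar 13, 1995.
Orbit insertion is achieved: Mar 13, 1995 + 7 days = Mar 20, 1995.

March 20, 1995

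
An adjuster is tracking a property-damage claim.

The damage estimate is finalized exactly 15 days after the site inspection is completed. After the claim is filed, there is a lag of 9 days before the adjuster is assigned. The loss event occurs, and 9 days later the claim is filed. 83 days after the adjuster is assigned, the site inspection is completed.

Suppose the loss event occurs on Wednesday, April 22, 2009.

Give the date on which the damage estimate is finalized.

Sunday, August 16, 2009

The loss event occurs: Apr 22, 2009.
The claim is filed: Apr 22, 2009 + 9 days = May 1, 2009.
The adjuster is assigned: May 1, 2009 + 9 days = May 10, 2009.
The site inspection is completed: May 10, 2009 + 83 days = Aug 1, 2009.
The damage estimate is finalized: Aug 1, 2009 + 15 days = Aug 16, 2009.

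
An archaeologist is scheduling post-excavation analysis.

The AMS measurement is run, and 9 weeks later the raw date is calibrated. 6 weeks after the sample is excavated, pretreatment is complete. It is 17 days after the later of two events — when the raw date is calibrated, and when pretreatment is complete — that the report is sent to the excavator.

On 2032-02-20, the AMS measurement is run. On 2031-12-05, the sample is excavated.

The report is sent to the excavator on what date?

The AMS measurement is run: Feb 20, 2032.
The raw date is calibrated: Feb 20, 2032 + 9 weeks = Apr 23, 2032.
The sample is excavated: Dec 5, 2031.
Pretreatment is complete: Dec 5, 2031 + 6 weeks = Jan 16, 2032.
Both prerequisites met — the raw date is calibrated (Apr 23, 2032), pretreatment is complete (Jan 16, 2032); the later is Apr 23, 2032.
The report is sent to the excavator: Apr 23, 2032 + 17 days = May 10, 2032.

2032-05-10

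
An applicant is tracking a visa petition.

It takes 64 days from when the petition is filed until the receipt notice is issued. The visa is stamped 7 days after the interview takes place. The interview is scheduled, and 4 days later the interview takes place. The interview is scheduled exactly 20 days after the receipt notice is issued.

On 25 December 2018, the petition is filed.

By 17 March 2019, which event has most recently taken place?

The petition is filed: Dec 25, 2018.
The receipt notice is issued: Dec 25, 2018 + 64 days = Feb 27, 2019.
The interview is scheduled: Feb 27, 2019 + 20 days = Mar 19, 2019.
The interview takes place: Mar 19, 2019 + 4 days = Mar 23, 2019.
The visa is stamped: Mar 23, 2019 + 7 days = Mar 30, 2019.
Mar 17, 2019 falls between when the receipt notice is issued (Feb 27, 2019) and when the interview is scheduled (Mar 19, 2019).

The receipt notice is issued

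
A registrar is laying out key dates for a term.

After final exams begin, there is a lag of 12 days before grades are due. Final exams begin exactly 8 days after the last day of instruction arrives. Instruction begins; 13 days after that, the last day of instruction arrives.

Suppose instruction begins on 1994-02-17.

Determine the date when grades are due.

1994-03-22

Instruction begins: Feb 17, 1994.
The last day of instruction arrives: Feb 17, 1994 + 13 days = Mar 2, 1994.
Final exams begin: Mar 2, 1994 + 8 days = Mar 10, 1994.
Grades are due: Mar 10, 1994 + 12 days = Mar 22, 1994.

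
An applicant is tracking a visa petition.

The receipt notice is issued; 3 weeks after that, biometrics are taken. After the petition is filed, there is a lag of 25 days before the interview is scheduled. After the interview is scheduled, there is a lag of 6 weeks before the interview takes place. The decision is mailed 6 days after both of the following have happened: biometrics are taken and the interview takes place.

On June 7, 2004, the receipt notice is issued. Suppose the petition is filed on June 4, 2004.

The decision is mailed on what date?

August 16, 2004

The receipt notice is issued: Jun 7, 2004.
Biometrics are taken: Jun 7, 2004 + 3 weeks = Jun 28, 2004.
The petition is filed: Jun 4, 2004.
The interview is scheduled: Jun 4, 2004 + 25 days = Jun 29, 2004.
The interview takes place: Jun 29, 2004 + 6 weeks = Aug 10, 2004.
Both prerequisites met — biometrics are taken (Jun 28, 2004), the interview takes place (Aug 10, 2004); the later is Aug 10, 2004.
The decision is mailed: Aug 10, 2004 + 6 days = Aug 16, 2004.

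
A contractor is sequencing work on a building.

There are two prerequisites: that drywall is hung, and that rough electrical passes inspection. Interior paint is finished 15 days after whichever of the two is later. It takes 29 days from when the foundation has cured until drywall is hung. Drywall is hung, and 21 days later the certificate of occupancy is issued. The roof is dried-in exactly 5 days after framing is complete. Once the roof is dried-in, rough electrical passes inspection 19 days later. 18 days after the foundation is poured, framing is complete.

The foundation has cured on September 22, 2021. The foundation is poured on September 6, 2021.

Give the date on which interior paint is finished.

The foundation has cured: Sep 22, 2021.
Drywall is hung: Sep 22, 2021 + 29 days = Oct 21, 2021.
The foundation is poured: Sep 6, 2021.
Framing is complete: Sep 6, 2021 + 18 days = Sep 24, 2021.
The roof is dried-in: Sep 24, 2021 + 5 days = Sep 29, 2021.
Rough electrical passes inspection: Sep 29, 2021 + 19 days = Oct 18, 2021.
Both prerequisites met — drywall is hung (Oct 21, 2021), rough electrical passes inspection (Oct 18, 2021); the later is Oct 21, 2021.
Interior paint is finished: Oct 21, 2021 + 15 days = Nov 5, 2021.

November 5, 2021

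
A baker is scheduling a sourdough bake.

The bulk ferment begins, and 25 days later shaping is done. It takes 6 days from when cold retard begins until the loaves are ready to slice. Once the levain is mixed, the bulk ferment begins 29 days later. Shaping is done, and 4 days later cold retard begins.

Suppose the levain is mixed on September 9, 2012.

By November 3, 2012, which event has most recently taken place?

Shaping is done

The levain is mixed: Sep 9, 2012.
The bulk ferment begins: Sep 9, 2012 + 29 days = Oct 8, 2012.
Shaping is done: Oct 8, 2012 + 25 days = Nov 2, 2012.
Cold retard begins: Nov 2, 2012 + 4 days = Nov 6, 2012.
The loaves are ready to slice: Nov 6, 2012 + 6 days = Nov 12, 2012.
Nov 3, 2012 falls between when shaping is done (Nov 2, 2012) and when cold retard begins (Nov 6, 2012).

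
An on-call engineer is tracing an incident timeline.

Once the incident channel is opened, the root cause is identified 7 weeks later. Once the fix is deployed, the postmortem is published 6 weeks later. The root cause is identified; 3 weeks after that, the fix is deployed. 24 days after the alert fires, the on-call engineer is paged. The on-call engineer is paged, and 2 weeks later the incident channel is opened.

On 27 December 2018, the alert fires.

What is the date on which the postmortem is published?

The alert fires: Dec 27, 2018.
The on-call engineer is paged: Dec 27, 2018 + 24 days = Jan 20, 2019.
The incident channel is opened: Jan 20, 2019 + 2 weeks = Feb 3, 2019.
The root cause is identified: Feb 3, 2019 + 7 weeks = Mar 24, 2019.
The fix is deployed: Mar 24, 2019 + 3 weeks = Apr 14, 2019.
The postmortem is published: Apr 14, 2019 + 6 weeks = May 26, 2019.

26 May 2019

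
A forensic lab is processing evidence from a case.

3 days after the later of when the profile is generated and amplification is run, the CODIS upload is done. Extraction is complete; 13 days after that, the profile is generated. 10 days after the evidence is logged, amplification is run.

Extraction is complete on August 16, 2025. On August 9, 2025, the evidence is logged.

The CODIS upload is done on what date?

September 1, 2025

Extraction is complete: Aug 16, 2025.
The profile is generated: Aug 16, 2025 + 13 days = Aug 29, 2025.
The evidence is logged: Aug 9, 2025.
Amplification is run: Aug 9, 2025 + 10 days = Aug 19, 2025.
Both prerequisites met — the profile is generated (Aug 29, 2025), amplification is run (Aug 19, 2025); the later is Aug 29, 2025.
The CODIS upload is done: Aug 29, 2025 + 3 days = Sep 1, 2025.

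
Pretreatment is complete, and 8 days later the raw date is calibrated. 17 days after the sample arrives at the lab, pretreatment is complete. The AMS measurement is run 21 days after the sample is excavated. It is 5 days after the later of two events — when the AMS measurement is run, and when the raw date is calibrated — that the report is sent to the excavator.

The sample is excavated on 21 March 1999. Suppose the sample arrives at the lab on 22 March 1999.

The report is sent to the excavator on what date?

21 April 1999

The sample is excavated: Mar 21, 1999.
The AMS measurement is run: Mar 21, 1999 + 21 days = Apr 11, 1999.
The sample arrives at the lab: Mar 22, 1999.
Pretreatment is complete: Mar 22, 1999 + 17 days = Apr 8, 1999.
The raw date is calibrated: Apr 8, 1999 + 8 days = Apr 16, 1999.
Both prerequisites met — the AMS measurement is run (Apr 11, 1999), the raw date is calibrated (Apr 16, 1999); the later is Apr 16, 1999.
The report is sent to the excavator: Apr 16, 1999 + 5 days = Apr 21, 1999.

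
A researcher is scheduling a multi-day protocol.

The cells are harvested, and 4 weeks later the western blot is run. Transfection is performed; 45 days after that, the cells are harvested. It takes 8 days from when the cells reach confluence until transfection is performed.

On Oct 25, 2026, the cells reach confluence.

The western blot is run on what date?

The cells reach confluence: Oct 25, 2026.
Transfection is performed: Oct 25, 2026 + 8 days = Nov 2, 2026.
The cells are harvested: Nov 2, 2026 + 45 days = Dec 17, 2026.
The western blot is run: Dec 17, 2026 + 4 weeks = Jan 14, 2027.

Jan 14, 2027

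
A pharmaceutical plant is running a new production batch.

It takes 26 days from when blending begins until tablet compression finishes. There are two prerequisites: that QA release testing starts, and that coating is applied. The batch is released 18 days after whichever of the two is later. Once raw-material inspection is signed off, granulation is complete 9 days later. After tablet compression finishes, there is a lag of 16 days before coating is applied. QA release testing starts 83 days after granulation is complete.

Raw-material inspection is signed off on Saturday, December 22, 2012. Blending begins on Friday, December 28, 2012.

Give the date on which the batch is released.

Raw-material inspection is signed off: Dec 22, 2012.
Granulation is complete: Dec 22, 2012 + 9 days = Dec 31, 2012.
QA release testing starts: Dec 31, 2012 + 83 days = Mar 24, 2013.
Blending begins: Dec 28, 2012.
Tablet compression finishes: Dec 28, 2012 + 26 days = Jan 23, 2013.
Coating is applied: Jan 23, 2013 + 16 days = Feb 8, 2013.
Both prerequisites met — QA release testing starts (Mar 24, 2013), coating is applied (Feb 8, 2013); the later is Mar 24, 2013.
The batch is released: Mar 24, 2013 + 18 days = Apr 11, 2013.

Thursday, April 11, 2013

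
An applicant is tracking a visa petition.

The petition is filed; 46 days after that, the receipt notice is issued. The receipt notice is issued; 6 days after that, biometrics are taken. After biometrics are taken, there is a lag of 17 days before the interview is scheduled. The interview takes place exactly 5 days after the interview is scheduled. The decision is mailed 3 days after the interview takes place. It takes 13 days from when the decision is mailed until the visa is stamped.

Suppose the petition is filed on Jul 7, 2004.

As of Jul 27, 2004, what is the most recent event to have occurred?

The petition is filed: Jul 7, 2004.
The receipt notice is issued: Jul 7, 2004 + 46 days = Aug 22, 2004.
Biometrics are taken: Aug 22, 2004 + 6 days = Aug 28, 2004.
The interview is scheduled: Aug 28, 2004 + 17 days = Sep 14, 2004.
The interview takes place: Sep 14, 2004 + 5 days = Sep 19, 2004.
The decision is mailed: Sep 19, 2004 + 3 days = Sep 22, 2004.
The visa is stamped: Sep 22, 2004 + 13 days = Oct 5, 2004.
Jul 27, 2004 falls between when the petition is filed (Jul 7, 2004) and when the receipt notice is issued (Aug 22, 2004).

The petition is filed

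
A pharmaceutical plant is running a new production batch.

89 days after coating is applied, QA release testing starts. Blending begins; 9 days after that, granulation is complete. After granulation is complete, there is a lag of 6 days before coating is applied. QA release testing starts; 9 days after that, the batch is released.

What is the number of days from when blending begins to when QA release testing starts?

Causal path: blending begins → granulation is complete → coating is applied → QA release testing starts.
Total delay along the path: 9 + 6 + 89 = 104 days.

104 days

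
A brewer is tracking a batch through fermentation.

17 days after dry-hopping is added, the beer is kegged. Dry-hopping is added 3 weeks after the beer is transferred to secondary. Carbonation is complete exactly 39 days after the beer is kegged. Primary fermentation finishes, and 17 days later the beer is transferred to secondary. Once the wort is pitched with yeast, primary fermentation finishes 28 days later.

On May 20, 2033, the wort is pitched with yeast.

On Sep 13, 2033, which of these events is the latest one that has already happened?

The wort is pitched with yeast: May 20, 2033.
Primary fermentation finishes: May 20, 2033 + 28 days = Jun 17, 2033.
The beer is transferred to secondary: Jun 17, 2033 + 17 days = Jul 4, 2033.
Dry-hopping is added: Jul 4, 2033 + 3 weeks = Jul 25, 2033.
The beer is kegged: Jul 25, 2033 + 17 days = Aug 11, 2033.
Carbonation is complete: Aug 11, 2033 + 39 days = Sep 19, 2033.
Sep 13, 2033 falls between when the beer is kegged (Aug 11, 2033) and when carbonation is complete (Sep 19, 2033).

The beer is kegged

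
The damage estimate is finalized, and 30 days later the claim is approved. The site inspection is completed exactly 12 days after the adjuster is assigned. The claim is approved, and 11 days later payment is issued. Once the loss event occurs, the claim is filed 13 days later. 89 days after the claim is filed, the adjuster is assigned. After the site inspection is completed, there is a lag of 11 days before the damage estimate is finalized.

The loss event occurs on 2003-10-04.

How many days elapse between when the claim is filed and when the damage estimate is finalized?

Causal path: the claim is filed → the adjuster is assigned → the site inspection is completed → the damage estimate is finalized.
Total delay along the path: 89 + 12 + 11 = 112 days.

112 days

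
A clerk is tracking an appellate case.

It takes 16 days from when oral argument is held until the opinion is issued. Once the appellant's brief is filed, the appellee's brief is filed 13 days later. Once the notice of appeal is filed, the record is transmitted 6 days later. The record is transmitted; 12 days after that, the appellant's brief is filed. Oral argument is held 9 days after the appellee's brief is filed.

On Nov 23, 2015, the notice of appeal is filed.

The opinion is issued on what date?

Jan 18, 2016

The notice of appeal is filed: Nov 23, 2015.
The record is transmitted: Nov 23, 2015 + 6 days = Nov 29, 2015.
The appellant's brief is filed: Nov 29, 2015 + 12 days = Dec 11, 2015.
The appellee's brief is filed: Dec 11, 2015 + 13 days = Dec 24, 2015.
Oral argument is held: Dec 24, 2015 + 9 days = Jan 2, 2016.
The opinion is issued: Jan 2, 2016 + 16 days = Jan 18, 2016.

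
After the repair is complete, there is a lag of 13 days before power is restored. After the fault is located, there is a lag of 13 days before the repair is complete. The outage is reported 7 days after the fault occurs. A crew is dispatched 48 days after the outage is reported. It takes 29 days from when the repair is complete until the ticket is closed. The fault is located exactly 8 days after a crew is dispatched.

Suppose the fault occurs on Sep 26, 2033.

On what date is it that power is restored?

The fault occurs: Sep 26, 2033.
The outage is reported: Sep 26, 2033 + 7 days = Oct 3, 2033.
A crew is dispatched: Oct 3, 2033 + 48 days = Nov 20, 2033.
The fault is located: Nov 20, 2033 + 8 days = Nov 28, 2033.
The repair is complete: Nov 28, 2033 + 13 days = Dec 11, 2033.
Power is restored: Dec 11, 2033 + 13 days = Dec 24, 2033.

Dec 24, 2033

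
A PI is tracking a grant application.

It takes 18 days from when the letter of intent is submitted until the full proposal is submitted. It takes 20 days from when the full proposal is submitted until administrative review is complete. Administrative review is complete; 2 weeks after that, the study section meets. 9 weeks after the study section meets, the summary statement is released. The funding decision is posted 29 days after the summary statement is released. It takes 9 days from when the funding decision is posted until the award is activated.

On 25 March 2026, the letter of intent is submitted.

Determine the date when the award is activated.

The letter of intent is submitted: Mar 25, 2026.
The full proposal is submitted: Mar 25, 2026 + 18 days = Apr 12, 2026.
Administrative review is complete: Apr 12, 2026 + 20 days = May 2, 2026.
The study section meets: May 2, 2026 + 2 weeks = May 16, 2026.
The summary statement is released: May 16, 2026 + 9 weeks = Jul 18, 2026.
The funding decision is posted: Jul 18, 2026 + 29 days = Aug 16, 2026.
The award is activated: Aug 16, 2026 + 9 days = Aug 25, 2026.

25 August 2026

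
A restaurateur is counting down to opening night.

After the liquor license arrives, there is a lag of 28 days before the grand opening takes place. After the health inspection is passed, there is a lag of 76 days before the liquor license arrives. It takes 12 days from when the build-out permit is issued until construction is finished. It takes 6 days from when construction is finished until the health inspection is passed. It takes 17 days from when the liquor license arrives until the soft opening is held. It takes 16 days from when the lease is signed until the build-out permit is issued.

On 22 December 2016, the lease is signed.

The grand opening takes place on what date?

9 May 2017

The lease is signed: Dec 22, 2016.
The build-out permit is issued: Dec 22, 2016 + 16 days = Jan 7, 2017.
Construction is finished: Jan 7, 2017 + 12 days = Jan 19, 2017.
The health inspection is passed: Jan 19, 2017 + 6 days = Jan 25, 2017.
The liquor license arrives: Jan 25, 2017 + 76 days = Apr 11, 2017.
The grand opening takes place: Apr 11, 2017 + 28 days = May 9, 2017.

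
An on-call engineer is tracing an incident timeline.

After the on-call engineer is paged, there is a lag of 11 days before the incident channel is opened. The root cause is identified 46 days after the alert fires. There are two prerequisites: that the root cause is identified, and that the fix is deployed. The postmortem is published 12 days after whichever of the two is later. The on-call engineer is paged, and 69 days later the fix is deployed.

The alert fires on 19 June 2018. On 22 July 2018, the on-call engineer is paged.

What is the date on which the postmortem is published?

The alert fires: Jun 19, 2018.
The root cause is identified: Jun 19, 2018 + 46 days = Aug 4, 2018.
The on-call engineer is paged: Jul 22, 2018.
The fix is deployed: Jul 22, 2018 + 69 days = Sep 29, 2018.
Both prerequisites met — the root cause is identified (Aug 4, 2018), the fix is deployed (Sep 29, 2018); the later is Sep 29, 2018.
The postmortem is published: Sep 29, 2018 + 12 days = Oct 11, 2018.

11 October 2018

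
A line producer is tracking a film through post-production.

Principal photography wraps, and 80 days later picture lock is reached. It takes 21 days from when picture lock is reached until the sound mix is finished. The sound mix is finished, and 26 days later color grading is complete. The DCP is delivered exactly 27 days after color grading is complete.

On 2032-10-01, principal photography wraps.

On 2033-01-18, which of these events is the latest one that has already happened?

The sound mix is finished

Principal photography wraps: Oct 1, 2032.
Picture lock is reached: Oct 1, 2032 + 80 days = Dec 20, 2032.
The sound mix is finished: Dec 20, 2032 + 21 days = Jan 10, 2033.
Color grading is complete: Jan 10, 2033 + 26 days = Feb 5, 2033.
The DCP is delivered: Feb 5, 2033 + 27 days = Mar 4, 2033.
Jan 18, 2033 falls between when the sound mix is finished (Jan 10, 2033) and when color grading is complete (Feb 5, 2033).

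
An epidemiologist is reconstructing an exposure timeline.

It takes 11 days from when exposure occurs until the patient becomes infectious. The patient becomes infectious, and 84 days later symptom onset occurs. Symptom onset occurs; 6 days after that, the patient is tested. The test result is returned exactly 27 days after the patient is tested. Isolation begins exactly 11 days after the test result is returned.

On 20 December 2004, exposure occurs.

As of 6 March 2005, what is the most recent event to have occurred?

The patient becomes infectious

Exposure occurs: Dec 20, 2004.
The patient becomes infectious: Dec 20, 2004 + 11 days = Dec 31, 2004.
Symptom onset occurs: Dec 31, 2004 + 84 days = Mar 25, 2005.
The patient is tested: Mar 25, 2005 + 6 days = Mar 31, 2005.
The test result is returned: Mar 31, 2005 + 27 days = Apr 27, 2005.
Isolation begins: Apr 27, 2005 + 11 days = May 8, 2005.
Mar 6, 2005 falls between when the patient becomes infectious (Dec 31, 2004) and when symptom onset occurs (Mar 25, 2005).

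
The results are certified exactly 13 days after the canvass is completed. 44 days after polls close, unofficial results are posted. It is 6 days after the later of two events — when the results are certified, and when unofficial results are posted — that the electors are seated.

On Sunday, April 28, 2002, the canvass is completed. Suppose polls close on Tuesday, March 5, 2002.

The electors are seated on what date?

The canvass is completed: Apr 28, 2002.
The results are certified: Apr 28, 2002 + 13 days = May 11, 2002.
Polls close: Mar 5, 2002.
Unofficial results are posted: Mar 5, 2002 + 44 days = Apr 18, 2002.
Both prerequisites met — the results are certified (May 11, 2002), unofficial results are posted (Apr 18, 2002); the later is May 11, 2002.
The electors are seated: May 11, 2002 + 6 days = May 17, 2002.

Friday, May 17, 2002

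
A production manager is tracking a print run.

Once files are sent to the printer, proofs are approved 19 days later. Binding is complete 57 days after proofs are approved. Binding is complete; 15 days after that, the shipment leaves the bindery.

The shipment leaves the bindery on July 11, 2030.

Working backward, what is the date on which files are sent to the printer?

The shipment leaves the bindery: Jul 11, 2030.
Binding is complete: Jul 11, 2030 − 15 days = Jun 26, 2030.
Proofs are approved: Jun 26, 2030 − 57 days = Apr 30, 2030.
Files are sent to the printer: Apr 30, 2030 − 19 days = Apr 11, 2030.

April 11, 2030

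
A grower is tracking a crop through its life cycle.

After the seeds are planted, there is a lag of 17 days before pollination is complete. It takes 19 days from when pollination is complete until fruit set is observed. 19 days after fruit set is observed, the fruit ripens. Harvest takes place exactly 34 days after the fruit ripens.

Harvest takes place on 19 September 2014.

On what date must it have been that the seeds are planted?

22 June 2014

Harvest takes place: Sep 19, 2014.
The fruit ripens: Sep 19, 2014 − 34 days = Aug 16, 2014.
Fruit set is observed: Aug 16, 2014 − 19 days = Jul 28, 2014.
Pollination is complete: Jul 28, 2014 − 19 days = Jul 9, 2014.
The seeds are planted: Jul 9, 2014 − 17 days = Jun 22, 2014.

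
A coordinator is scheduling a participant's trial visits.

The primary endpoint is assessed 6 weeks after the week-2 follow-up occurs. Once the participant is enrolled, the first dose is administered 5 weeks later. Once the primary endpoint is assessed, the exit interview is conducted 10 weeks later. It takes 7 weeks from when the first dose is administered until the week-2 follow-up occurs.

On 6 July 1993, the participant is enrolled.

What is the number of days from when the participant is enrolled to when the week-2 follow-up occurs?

Causal path: the participant is enrolled → the first dose is administered → the week-2 follow-up occurs.
Total delay along the path: 5 + 7 weeks = 12 weeks = 84 days.

84 days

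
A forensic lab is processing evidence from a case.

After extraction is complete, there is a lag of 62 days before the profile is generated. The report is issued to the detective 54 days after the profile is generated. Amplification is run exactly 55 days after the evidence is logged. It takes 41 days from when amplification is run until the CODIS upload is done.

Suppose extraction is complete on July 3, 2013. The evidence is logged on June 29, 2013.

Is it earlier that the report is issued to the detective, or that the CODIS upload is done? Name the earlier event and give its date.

The CODIS upload is done — October 3, 2013

Extraction is complete: Jul 3, 2013.
The profile is generated: Jul 3, 2013 + 62 days = Sep 3, 2013.
The report is issued to the detective: Sep 3, 2013 + 54 days = Oct 27, 2013.
The evidence is logged: Jun 29, 2013.
Amplification is run: Jun 29, 2013 + 55 days = Aug 23, 2013.
The CODIS upload is done: Aug 23, 2013 + 41 days = Oct 3, 2013.
Comparing: the report is issued to the detective on Oct 27, 2013 vs the CODIS upload is done on Oct 3, 2013. Earlier: the CODIS upload is done.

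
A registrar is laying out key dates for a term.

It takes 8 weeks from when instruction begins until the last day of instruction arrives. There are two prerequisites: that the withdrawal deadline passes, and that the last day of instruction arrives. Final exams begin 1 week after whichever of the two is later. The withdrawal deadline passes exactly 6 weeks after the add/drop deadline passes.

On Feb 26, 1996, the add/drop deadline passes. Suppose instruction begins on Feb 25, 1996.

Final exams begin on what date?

Apr 28, 1996

The add/drop deadline passes: Feb 26, 1996.
The withdrawal deadline passes: Feb 26, 1996 + 6 weeks = Apr 8, 1996.
Instruction begins: Feb 25, 1996.
The last day of instruction arrives: Feb 25, 1996 + 8 weeks = Apr 21, 1996.
Both prerequisites met — the withdrawal deadline passes (Apr 8, 1996), the last day of instruction arrives (Apr 21, 1996); the later is Apr 21, 1996.
Final exams begin: Apr 21, 1996 + 1 week = Apr 28, 1996.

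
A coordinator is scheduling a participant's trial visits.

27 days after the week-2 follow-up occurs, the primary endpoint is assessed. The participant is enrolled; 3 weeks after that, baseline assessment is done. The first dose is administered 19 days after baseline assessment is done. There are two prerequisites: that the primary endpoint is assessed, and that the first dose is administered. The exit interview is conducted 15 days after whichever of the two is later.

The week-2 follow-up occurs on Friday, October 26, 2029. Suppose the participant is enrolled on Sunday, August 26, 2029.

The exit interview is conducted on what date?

The week-2 follow-up occurs: Oct 26, 2029.
The primary endpoint is assessed: Oct 26, 2029 + 27 days = Nov 22, 2029.
The participant is enrolled: Aug 26, 2029.
Baseline assessment is done: Aug 26, 2029 + 3 weeks = Sep 16, 2029.
The first dose is administered: Sep 16, 2029 + 19 days = Oct 5, 2029.
Both prerequisites met — the primary endpoint is assessed (Nov 22, 2029), the first dose is administered (Oct 5, 2029); the later is Nov 22, 2029.
The exit interview is conducted: Nov 22, 2029 + 15 days = Dec 7, 2029.

Friday, December 7, 2029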